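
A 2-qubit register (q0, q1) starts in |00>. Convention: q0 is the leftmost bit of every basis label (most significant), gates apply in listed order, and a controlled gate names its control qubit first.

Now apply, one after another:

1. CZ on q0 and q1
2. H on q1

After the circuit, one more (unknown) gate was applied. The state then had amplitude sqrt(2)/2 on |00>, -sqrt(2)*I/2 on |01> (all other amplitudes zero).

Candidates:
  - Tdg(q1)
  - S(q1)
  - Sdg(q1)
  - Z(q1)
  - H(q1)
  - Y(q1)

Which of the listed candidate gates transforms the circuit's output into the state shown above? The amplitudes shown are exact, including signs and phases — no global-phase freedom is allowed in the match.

The applied gate was Sdg(q1).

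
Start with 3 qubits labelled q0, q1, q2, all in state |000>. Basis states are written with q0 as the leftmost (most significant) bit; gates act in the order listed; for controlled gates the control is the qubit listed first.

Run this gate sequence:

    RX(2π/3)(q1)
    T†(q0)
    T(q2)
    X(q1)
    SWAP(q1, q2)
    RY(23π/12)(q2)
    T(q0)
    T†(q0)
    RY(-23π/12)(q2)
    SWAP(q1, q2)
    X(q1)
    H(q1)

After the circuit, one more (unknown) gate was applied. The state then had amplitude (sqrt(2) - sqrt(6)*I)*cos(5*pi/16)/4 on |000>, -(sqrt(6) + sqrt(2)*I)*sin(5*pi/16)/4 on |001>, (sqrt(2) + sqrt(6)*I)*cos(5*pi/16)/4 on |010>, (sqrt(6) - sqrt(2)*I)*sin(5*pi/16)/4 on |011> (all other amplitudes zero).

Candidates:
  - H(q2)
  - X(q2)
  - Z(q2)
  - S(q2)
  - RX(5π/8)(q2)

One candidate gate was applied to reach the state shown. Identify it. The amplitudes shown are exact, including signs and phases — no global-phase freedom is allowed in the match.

The unique candidate consistent with the amplitudes is RX(5π/8)(q2). Key observation: steps 4-11 multiply out to the identity, so the circuit reduces to the remaining gates.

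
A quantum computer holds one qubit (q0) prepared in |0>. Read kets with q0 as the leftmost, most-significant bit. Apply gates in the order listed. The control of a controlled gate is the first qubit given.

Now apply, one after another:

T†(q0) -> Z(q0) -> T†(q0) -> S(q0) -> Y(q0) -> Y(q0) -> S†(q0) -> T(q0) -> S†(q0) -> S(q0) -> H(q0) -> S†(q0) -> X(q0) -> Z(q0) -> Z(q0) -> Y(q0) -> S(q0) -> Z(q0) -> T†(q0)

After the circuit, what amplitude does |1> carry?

The amplitude on |1> is -sqrt(2)*exp(I*pi/4)/2.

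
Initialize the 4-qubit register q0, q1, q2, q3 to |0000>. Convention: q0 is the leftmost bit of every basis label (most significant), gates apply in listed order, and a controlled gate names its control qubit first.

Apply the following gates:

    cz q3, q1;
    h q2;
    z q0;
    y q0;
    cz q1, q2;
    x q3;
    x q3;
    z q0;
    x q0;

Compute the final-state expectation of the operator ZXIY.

The observable ZXIY averages to 0.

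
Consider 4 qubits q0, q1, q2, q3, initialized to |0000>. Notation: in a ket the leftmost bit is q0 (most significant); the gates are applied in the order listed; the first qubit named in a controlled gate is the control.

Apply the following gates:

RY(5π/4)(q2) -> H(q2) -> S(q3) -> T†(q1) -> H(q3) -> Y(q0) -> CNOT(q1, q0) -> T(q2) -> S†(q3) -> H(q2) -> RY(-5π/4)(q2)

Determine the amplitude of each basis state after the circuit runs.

After the circuit, the state carries amplitude -I/4 + exp(3*I*pi/4)/4 + sqrt(2)*exp(3*I*pi/4)/4 + sqrt(2)*I/4 on |1000>, -1/4 + sqrt(2)/4 + exp(I*pi/4)/4 + sqrt(2)*exp(I*pi/4)/4 on |1001>, -I/4 + exp(3*I*pi/4)/4 on |1010>, -1/4 + exp(I*pi/4)/4 on |1011>, and 0 on every other basis state.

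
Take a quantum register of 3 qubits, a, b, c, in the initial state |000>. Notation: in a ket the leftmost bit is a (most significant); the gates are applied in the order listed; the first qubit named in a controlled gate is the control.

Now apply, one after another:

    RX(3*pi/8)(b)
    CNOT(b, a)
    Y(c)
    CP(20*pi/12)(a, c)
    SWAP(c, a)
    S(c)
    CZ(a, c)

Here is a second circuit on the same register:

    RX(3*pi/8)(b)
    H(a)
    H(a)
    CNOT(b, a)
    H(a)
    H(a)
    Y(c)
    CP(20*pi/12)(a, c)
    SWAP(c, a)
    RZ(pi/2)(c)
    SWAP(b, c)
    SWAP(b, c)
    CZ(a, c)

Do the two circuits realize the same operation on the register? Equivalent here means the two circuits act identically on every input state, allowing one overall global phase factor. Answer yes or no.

Yes — the two circuits implement the same unitary up to a global phase.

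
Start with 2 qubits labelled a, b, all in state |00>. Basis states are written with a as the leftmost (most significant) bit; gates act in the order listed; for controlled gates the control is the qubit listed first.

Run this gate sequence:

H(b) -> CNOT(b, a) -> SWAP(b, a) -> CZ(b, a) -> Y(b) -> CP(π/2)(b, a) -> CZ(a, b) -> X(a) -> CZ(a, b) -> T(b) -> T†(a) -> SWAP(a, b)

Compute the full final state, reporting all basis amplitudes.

After the circuit, the state carries amplitude sqrt(2)*I/2 on |00>, 0 on |01>, 0 on |10>, -sqrt(2)*I/2 on |11>.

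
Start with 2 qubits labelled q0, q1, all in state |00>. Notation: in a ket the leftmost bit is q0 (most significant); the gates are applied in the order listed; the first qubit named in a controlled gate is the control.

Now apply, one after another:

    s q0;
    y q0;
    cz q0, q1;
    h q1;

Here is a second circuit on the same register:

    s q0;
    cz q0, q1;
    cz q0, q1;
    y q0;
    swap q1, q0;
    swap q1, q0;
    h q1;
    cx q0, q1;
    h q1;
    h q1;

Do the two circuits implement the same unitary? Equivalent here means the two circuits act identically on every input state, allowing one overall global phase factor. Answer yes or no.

Yes, they are equivalent — the unitaries differ by at most a global phase.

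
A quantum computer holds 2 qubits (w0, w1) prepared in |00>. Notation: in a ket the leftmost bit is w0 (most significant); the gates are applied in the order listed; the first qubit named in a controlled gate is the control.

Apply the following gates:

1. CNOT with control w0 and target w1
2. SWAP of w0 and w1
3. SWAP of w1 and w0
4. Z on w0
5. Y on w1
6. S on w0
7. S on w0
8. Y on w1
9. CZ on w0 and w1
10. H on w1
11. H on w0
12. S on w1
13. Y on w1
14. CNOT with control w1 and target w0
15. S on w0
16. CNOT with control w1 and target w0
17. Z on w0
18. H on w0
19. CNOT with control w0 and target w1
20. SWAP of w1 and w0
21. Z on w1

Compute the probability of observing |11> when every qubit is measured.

A full measurement returns |11> with probability 1/4.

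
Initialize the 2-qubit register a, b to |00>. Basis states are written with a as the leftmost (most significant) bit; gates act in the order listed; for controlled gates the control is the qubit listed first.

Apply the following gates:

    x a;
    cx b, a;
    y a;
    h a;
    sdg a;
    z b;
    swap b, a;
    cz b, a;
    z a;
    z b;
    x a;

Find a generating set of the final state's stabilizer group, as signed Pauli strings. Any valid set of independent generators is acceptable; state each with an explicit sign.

The stabilizer group can be generated by +IY, -ZI, among other valid generating sets.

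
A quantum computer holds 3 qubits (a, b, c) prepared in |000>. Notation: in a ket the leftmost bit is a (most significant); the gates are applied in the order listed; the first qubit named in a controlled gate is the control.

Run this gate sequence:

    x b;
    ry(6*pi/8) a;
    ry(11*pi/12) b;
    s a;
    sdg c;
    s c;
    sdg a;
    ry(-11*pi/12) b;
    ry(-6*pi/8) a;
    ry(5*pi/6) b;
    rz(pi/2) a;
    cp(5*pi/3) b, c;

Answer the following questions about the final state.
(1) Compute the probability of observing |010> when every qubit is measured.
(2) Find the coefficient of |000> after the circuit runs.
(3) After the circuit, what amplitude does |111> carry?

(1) The probability of measuring |010> is 1/2 - sqrt(3)/4. Key observation: steps 2-9 multiply out to the identity, so the circuit reduces to the remaining gates.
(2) |000> carries amplitude (sqrt(2) + sqrt(6))*exp(3*I*pi/4)/4 in the final state.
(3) |111> carries amplitude 0 in the final state.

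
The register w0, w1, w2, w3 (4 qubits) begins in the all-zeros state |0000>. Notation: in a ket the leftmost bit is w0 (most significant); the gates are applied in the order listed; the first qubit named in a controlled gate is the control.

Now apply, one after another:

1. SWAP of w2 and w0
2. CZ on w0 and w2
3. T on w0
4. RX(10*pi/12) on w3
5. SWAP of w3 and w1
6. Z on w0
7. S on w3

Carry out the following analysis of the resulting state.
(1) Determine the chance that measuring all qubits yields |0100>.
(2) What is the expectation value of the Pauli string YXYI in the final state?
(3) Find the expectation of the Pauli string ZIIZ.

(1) Outcome |0100> occurs with probability sqrt(3)/4 + 1/2.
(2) In the final state, YXYI has expectation 0.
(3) The expectation value of ZIIZ is 1.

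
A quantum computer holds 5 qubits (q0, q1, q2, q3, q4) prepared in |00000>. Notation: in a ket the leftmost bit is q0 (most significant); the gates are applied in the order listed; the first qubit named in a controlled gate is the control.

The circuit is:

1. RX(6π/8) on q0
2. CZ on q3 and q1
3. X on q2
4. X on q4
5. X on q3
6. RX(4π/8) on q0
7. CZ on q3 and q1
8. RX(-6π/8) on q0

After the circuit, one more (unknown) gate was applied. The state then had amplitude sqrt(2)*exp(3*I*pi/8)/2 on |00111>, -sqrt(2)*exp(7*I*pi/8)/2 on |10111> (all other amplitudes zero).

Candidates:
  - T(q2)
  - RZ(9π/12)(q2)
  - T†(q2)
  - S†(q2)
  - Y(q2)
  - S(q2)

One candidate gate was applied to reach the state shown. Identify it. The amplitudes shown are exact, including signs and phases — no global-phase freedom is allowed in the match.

The unique candidate consistent with the amplitudes is RZ(9π/12)(q2).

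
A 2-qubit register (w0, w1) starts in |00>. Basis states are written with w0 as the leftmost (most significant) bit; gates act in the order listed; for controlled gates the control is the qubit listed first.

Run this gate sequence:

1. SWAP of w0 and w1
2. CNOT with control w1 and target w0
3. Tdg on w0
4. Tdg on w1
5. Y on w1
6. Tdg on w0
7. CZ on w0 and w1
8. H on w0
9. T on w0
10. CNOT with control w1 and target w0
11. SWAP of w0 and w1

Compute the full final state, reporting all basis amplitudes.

The resulting statevector has amplitude 0 on |00>, 0 on |01>, sqrt(2)*exp(3*I*pi/4)/2 on |10>, sqrt(2)*I/2 on |11>.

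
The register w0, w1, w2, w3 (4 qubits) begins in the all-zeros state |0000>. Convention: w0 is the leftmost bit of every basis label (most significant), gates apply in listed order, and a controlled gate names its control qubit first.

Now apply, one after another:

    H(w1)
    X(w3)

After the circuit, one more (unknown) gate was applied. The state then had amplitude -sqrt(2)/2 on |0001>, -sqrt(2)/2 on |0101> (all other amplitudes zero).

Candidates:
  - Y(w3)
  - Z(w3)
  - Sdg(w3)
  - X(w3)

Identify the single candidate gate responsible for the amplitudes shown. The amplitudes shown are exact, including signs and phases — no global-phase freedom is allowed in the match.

It was Z(w3) that produced the state shown.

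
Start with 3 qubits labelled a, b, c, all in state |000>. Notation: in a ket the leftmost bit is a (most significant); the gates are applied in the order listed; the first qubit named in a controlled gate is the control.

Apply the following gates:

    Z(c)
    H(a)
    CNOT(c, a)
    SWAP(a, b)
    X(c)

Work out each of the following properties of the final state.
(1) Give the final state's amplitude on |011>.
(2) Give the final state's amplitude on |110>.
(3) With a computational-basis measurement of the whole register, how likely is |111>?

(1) |011> carries amplitude sqrt(2)/2 in the final state.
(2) |110> carries amplitude 0 in the final state.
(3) Outcome |111> occurs with probability 0.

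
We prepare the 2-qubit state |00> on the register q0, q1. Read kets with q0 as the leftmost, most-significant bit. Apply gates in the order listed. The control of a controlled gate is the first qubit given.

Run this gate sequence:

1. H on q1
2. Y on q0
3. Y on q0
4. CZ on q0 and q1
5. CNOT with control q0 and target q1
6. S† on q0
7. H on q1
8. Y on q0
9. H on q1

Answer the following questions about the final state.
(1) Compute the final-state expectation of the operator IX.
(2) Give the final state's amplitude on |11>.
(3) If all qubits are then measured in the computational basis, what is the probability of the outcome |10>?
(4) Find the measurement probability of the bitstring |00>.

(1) In the final state, IX has expectation 1.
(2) The final state's coefficient on |11> equals sqrt(2)*I/2.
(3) A full measurement returns |10> with probability 1/2.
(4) The probability of measuring |00> is 0.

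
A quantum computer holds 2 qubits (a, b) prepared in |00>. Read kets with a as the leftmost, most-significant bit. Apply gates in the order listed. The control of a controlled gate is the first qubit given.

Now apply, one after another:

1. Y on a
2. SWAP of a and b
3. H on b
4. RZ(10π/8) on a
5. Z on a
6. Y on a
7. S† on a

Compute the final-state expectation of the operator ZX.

The expectation value of ZX is 1.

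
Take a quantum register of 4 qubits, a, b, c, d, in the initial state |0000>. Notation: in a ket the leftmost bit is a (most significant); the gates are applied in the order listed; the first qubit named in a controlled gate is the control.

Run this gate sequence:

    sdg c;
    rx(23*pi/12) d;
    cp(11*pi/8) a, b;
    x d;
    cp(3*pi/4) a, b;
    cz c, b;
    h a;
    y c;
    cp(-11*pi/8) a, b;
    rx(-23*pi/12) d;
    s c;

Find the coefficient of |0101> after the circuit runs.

|0101> carries amplitude 0 in the final state.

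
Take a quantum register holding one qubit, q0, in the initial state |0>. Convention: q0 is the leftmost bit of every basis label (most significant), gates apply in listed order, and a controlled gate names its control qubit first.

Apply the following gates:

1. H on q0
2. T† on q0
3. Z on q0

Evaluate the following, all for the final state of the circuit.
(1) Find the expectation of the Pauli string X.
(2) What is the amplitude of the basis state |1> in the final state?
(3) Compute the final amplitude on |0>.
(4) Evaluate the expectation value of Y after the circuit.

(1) The observable X averages to -sqrt(2)/2.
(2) |1> carries amplitude sqrt(2)*exp(3*I*pi/4)/2 in the final state.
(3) The amplitude on |0> is sqrt(2)/2.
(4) The observable Y averages to sqrt(2)/2.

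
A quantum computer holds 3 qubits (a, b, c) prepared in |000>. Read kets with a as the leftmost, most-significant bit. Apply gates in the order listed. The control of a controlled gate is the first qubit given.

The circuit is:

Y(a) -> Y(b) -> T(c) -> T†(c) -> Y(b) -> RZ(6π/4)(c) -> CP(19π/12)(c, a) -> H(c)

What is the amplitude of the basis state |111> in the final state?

The amplitude on |111> is 0.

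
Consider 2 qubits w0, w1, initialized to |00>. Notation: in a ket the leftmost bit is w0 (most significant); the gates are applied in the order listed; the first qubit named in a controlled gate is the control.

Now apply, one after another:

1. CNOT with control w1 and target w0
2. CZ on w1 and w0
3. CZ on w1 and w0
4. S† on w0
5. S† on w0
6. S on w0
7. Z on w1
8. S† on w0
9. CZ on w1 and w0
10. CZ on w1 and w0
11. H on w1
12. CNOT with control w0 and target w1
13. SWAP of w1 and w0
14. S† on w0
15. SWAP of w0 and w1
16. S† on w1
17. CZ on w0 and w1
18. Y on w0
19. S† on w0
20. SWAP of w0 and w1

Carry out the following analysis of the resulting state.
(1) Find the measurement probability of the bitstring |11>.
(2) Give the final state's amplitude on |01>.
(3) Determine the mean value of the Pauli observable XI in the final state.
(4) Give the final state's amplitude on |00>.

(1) A full measurement returns |11> with probability 1/2.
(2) |01> carries amplitude sqrt(2)/2 in the final state.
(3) The expectation value of XI is -1.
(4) The final state's coefficient on |00> equals 0.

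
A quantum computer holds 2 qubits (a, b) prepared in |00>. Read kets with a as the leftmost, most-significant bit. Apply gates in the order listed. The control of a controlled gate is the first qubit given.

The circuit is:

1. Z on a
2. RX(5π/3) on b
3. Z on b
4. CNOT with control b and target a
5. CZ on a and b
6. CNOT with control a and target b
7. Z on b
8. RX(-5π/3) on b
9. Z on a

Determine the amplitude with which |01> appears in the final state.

The amplitude on |01> is -sqrt(3)*I/4.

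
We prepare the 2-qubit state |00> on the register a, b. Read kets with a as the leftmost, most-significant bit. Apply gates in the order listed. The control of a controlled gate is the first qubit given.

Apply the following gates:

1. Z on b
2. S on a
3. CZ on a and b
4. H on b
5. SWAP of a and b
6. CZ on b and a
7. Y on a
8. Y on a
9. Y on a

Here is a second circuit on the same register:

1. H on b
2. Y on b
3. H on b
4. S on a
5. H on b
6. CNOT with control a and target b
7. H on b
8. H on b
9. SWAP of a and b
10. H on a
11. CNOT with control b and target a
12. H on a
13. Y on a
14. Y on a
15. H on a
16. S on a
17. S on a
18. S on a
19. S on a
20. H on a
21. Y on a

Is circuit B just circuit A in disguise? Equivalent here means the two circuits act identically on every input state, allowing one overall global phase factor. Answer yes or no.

No: there is an input state on which the two circuits produce genuinely different outputs (not merely differing by a phase).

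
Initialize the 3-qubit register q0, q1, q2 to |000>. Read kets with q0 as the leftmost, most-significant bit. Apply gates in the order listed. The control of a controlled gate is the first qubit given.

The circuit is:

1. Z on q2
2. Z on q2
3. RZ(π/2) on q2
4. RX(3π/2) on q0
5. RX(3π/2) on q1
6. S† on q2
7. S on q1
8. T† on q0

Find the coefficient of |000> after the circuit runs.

|000> carries amplitude -exp(3*I*pi/4)/2 in the final state.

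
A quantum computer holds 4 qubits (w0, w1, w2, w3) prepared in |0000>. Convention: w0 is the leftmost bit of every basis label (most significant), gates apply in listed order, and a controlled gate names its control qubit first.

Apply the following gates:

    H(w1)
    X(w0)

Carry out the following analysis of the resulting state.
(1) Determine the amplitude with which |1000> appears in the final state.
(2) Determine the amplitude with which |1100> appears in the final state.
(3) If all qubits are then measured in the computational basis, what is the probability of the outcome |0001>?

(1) The amplitude on |1000> is sqrt(2)/2.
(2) The amplitude on |1100> is sqrt(2)/2.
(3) The probability of measuring |0001> is 0.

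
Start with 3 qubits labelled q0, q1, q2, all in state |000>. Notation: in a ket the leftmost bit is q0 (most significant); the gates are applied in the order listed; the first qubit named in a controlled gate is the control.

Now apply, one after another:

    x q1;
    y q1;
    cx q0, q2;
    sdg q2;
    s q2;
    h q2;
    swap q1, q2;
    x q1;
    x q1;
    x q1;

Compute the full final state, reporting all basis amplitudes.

After the circuit, the state carries amplitude -sqrt(2)*I/2 on |000>, -sqrt(2)*I/2 on |010>, and 0 on every other basis state.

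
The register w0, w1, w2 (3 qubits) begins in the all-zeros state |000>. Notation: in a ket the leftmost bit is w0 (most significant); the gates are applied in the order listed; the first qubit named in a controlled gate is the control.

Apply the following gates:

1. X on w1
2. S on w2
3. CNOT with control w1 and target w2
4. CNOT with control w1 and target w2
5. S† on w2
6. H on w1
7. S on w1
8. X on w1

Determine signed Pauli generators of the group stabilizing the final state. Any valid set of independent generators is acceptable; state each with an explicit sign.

One valid set of independent stabilizer generators is +IYI, +ZII, +IIZ (any independent generating set of the same group is equally correct).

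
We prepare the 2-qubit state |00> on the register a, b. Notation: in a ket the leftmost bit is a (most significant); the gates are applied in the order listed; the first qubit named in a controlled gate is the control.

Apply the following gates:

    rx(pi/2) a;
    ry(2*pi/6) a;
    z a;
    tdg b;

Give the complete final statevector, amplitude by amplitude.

The resulting statevector has amplitude sqrt(6)/4 + sqrt(2)*I/4 on |00>, 0 on |01>, -sqrt(2)/4 + sqrt(6)*I/4 on |10>, 0 on |11>.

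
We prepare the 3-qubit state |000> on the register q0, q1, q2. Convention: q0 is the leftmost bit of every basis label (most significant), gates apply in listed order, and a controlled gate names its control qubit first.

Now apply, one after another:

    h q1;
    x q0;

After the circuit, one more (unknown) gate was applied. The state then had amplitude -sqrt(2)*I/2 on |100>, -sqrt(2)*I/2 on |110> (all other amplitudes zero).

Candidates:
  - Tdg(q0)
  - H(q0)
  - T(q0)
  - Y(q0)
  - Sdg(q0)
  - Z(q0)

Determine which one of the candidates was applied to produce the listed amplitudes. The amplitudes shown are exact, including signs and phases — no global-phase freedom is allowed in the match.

The unique candidate consistent with the amplitudes is Sdg(q0).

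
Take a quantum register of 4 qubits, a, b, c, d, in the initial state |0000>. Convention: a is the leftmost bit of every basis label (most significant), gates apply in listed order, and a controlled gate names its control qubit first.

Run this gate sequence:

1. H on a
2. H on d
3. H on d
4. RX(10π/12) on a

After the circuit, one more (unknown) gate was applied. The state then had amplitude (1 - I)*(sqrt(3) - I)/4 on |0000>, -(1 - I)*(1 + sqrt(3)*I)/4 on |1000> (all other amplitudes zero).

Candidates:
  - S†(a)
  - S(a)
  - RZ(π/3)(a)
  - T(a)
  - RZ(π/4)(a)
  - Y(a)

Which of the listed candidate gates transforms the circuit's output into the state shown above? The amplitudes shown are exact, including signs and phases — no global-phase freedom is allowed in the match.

The unique candidate consistent with the amplitudes is S†(a). Key observation: the block from step 2 through step 3 cancels to the identity and can be dropped.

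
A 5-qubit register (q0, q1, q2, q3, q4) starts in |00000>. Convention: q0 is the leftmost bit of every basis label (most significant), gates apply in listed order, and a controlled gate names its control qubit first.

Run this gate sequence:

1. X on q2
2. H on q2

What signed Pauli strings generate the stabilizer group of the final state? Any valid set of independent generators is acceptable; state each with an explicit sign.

One valid set of independent stabilizer generators is -IIXII, +ZIIII, +IZIII, +IIIZI, +IIIIZ (any independent generating set of the same group is equally correct).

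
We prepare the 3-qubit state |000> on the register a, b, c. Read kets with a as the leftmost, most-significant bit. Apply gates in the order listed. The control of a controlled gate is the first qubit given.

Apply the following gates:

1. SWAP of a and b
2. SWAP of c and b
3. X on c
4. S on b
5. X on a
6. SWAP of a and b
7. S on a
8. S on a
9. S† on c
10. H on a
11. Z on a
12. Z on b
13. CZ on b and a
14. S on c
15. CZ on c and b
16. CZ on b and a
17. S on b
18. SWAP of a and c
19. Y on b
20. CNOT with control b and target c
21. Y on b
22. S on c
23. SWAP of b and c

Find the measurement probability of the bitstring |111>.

The probability of measuring |111> is 1/2.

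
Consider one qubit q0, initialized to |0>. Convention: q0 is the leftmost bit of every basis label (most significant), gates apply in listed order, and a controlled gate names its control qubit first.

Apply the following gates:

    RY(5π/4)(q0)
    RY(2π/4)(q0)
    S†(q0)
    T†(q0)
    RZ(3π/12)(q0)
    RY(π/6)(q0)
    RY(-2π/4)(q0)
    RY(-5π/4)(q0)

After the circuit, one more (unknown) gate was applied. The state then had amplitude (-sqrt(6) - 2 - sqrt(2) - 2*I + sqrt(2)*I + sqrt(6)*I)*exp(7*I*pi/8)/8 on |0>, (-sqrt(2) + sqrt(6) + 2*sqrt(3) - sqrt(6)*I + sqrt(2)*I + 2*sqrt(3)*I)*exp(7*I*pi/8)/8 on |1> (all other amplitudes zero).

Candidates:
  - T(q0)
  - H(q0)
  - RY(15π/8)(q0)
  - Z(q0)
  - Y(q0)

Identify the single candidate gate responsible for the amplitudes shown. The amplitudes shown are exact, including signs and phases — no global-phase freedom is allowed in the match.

The unique candidate consistent with the amplitudes is Z(q0).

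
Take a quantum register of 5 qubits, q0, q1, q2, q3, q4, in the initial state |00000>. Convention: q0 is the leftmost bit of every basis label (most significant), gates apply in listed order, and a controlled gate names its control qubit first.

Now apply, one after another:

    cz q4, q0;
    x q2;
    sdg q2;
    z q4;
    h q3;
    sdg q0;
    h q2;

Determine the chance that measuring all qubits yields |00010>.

Outcome |00010> occurs with probability 1/4.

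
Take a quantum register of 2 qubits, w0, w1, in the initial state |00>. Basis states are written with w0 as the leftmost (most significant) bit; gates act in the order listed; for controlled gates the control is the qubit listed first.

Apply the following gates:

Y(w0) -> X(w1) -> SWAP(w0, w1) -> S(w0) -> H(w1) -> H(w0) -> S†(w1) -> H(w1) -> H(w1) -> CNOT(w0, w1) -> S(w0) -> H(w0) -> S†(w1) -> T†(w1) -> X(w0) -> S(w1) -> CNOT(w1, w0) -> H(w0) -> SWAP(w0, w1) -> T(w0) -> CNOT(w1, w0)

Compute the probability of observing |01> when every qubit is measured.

A full measurement returns |01> with probability 1/4.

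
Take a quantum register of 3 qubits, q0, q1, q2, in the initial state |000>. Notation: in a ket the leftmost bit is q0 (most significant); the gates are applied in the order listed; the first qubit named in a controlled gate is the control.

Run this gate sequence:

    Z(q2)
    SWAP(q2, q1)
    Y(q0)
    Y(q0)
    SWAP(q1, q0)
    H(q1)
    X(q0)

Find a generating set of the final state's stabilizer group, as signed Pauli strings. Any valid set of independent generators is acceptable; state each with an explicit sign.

One valid set of independent stabilizer generators is +IXI, -ZII, +IIZ (any independent generating set of the same group is equally correct).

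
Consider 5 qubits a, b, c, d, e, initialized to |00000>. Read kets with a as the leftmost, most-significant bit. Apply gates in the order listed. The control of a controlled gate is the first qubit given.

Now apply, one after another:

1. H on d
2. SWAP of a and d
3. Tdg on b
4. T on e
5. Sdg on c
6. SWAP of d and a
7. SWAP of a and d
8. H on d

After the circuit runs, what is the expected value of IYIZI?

The observable IYIZI averages to 0.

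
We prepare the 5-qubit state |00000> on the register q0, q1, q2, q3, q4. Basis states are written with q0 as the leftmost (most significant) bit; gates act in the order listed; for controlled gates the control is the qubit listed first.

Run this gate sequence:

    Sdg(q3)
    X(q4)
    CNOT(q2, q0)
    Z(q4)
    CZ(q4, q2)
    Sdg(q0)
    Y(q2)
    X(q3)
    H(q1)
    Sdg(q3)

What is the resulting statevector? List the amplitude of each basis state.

After the circuit, the state carries amplitude -sqrt(2)/2 on |00111>, -sqrt(2)/2 on |01111>, and 0 on every other basis state.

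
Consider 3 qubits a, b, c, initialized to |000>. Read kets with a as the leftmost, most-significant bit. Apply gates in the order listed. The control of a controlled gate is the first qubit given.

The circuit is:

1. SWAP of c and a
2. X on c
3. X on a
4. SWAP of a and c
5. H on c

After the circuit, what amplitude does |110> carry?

The amplitude on |110> is 0.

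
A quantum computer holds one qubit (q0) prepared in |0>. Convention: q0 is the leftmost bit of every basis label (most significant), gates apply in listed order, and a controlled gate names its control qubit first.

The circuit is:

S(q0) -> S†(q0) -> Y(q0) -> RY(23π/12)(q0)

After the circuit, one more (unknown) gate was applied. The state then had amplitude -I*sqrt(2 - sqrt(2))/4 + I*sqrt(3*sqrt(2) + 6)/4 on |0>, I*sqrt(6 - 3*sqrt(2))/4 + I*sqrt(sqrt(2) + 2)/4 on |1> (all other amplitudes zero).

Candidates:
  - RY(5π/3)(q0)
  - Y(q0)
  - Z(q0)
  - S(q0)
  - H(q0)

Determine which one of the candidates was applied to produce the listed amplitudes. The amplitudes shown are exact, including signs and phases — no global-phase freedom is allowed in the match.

The applied gate was RY(5π/3)(q0).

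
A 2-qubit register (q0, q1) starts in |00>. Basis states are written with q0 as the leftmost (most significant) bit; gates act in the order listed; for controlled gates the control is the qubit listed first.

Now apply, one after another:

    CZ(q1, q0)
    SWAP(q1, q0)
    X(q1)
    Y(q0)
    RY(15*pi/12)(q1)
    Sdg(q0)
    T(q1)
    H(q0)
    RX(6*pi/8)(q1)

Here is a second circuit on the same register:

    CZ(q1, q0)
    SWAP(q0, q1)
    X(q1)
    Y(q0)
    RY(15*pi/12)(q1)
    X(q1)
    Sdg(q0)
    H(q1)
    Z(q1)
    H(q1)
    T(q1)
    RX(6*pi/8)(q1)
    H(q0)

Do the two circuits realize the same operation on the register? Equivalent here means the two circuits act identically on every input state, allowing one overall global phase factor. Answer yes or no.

Yes, they are equivalent — the unitaries differ by at most a global phase.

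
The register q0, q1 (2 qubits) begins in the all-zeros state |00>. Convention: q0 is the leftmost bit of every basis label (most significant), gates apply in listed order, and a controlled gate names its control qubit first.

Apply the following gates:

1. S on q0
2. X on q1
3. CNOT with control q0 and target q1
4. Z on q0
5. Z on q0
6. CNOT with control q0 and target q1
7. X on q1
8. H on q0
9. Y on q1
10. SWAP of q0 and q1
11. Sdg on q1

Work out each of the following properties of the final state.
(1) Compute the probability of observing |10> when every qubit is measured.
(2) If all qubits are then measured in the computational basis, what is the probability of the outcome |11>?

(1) Outcome |10> occurs with probability 1/2. Key observation: gates 2-7 undo each other exactly, leaving only the rest of the circuit to track.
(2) Outcome |11> occurs with probability 1/2.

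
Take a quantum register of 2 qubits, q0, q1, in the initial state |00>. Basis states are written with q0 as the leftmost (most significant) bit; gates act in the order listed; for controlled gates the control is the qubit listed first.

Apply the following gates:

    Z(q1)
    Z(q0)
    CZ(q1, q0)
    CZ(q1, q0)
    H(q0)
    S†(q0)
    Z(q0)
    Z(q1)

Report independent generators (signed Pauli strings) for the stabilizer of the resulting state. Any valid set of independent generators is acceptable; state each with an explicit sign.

One valid set of independent stabilizer generators is +YI, +IZ (any independent generating set of the same group is equally correct).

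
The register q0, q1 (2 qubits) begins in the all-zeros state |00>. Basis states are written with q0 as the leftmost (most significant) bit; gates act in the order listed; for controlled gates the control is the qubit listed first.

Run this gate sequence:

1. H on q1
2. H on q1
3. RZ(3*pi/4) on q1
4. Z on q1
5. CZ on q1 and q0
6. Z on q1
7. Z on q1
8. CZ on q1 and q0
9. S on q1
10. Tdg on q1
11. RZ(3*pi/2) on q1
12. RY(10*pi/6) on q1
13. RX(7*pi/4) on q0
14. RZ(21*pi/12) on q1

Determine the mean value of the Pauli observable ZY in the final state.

In the final state, ZY has expectation sqrt(3)/4.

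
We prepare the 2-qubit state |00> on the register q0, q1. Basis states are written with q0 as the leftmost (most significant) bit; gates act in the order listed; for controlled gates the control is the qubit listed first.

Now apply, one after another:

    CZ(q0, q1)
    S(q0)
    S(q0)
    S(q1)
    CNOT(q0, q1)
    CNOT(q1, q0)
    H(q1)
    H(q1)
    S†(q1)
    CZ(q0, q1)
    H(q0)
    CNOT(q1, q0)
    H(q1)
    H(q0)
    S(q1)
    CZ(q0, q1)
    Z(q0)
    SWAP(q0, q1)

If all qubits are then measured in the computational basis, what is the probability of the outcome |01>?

Outcome |01> occurs with probability 0. Key observation: the block from step 7 through step 8 cancels to the identity and can be dropped.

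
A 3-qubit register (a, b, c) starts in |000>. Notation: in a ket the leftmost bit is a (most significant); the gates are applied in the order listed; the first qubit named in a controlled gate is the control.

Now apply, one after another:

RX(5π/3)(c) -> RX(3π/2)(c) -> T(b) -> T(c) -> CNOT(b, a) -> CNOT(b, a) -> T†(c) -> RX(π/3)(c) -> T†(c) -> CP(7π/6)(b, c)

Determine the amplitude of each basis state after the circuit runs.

The final amplitudes are sqrt(2)/2 on |000>, sqrt(2)*exp(I*pi/4)/2 on |001>, and 0 on every other basis state. Key observation: gates 4-7 undo each other exactly, leaving only the rest of the circuit to track.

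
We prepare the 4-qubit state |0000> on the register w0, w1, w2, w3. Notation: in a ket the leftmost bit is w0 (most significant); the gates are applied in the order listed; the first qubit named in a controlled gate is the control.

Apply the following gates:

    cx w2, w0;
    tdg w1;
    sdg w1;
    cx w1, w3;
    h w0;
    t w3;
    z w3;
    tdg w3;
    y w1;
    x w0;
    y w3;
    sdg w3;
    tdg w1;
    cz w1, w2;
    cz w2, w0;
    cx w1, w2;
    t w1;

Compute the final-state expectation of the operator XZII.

In the final state, XZII has expectation -1.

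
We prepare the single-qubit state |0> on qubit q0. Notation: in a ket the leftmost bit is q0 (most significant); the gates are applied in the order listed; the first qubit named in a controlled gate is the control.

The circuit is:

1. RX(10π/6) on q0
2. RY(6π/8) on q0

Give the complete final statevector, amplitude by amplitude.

The resulting statevector has amplitude -sqrt(6 - 3*sqrt(2))/4 + I*sqrt(sqrt(2) + 2)/4 on |0>, -sqrt(3*sqrt(2) + 6)/4 - I*sqrt(2 - sqrt(2))/4 on |1>.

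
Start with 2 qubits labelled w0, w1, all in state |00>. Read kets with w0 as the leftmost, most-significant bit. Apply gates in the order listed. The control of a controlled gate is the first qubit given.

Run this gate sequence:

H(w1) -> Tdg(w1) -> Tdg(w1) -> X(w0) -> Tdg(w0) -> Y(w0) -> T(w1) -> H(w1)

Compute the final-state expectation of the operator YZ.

The expectation value of YZ is 0.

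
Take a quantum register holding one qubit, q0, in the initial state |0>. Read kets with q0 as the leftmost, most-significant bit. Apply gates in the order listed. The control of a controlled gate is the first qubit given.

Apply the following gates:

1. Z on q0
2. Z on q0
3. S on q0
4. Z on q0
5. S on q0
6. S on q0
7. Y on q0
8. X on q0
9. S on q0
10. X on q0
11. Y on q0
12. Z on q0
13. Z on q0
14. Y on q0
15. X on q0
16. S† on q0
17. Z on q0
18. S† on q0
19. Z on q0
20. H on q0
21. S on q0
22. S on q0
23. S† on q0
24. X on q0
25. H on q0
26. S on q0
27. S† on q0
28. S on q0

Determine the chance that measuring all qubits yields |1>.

A full measurement returns |1> with probability 1/2. Key observation: the block from step 9 through step 16 cancels to the identity and can be dropped.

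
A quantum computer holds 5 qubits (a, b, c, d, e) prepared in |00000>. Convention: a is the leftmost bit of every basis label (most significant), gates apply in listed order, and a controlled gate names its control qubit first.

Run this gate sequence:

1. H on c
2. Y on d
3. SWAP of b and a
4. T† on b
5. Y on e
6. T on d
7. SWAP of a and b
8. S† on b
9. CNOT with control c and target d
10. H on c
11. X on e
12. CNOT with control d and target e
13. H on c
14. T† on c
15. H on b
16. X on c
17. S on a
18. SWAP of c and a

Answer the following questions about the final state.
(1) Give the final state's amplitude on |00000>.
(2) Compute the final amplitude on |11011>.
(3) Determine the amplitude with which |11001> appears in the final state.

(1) The amplitude on |00000> is -1/2.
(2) |11011> carries amplitude -exp(I*pi/4)/2 in the final state.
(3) The final state's coefficient on |11001> equals 0.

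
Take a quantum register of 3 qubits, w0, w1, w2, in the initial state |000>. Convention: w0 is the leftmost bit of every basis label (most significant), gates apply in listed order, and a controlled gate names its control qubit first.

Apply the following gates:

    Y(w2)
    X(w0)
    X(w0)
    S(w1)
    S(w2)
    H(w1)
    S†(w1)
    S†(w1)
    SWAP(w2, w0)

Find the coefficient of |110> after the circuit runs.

|110> carries amplitude sqrt(2)/2 in the final state.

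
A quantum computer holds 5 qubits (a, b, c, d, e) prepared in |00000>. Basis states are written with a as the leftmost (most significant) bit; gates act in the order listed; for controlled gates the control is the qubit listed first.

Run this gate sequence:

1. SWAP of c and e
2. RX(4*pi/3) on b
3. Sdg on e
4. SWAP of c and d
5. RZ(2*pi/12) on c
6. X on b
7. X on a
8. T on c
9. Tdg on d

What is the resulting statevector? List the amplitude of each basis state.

After the circuit, the state carries amplitude -sqrt(3)*exp(5*I*pi/12)/2 on |10000>, exp(11*I*pi/12)/2 on |11000>, and 0 on every other basis state.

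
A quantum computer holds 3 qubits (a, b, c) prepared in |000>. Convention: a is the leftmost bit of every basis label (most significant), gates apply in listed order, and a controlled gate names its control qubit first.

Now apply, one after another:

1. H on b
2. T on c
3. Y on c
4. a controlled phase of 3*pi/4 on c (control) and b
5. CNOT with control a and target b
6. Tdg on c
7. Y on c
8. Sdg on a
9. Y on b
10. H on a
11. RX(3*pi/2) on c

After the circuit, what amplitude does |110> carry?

The amplitude on |110> is -sqrt(2)*exp(I*pi/4)/4.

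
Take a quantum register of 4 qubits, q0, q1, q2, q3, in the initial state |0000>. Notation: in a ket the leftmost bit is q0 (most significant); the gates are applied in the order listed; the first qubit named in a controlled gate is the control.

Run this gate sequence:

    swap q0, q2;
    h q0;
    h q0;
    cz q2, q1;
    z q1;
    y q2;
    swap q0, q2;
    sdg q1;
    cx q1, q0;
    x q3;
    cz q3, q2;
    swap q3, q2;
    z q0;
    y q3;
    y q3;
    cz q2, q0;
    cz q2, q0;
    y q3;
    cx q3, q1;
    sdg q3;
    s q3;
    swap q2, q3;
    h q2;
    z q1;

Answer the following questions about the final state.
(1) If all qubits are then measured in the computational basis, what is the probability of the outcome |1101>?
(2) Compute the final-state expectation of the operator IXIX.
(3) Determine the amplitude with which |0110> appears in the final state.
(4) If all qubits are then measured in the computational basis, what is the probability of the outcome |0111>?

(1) The probability of measuring |1101> is 1/2. Key observation: gates 15-18 undo each other exactly, leaving only the rest of the circuit to track.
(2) The expectation value of IXIX is 0.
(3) The amplitude on |0110> is 0.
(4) A full measurement returns |0111> with probability 0.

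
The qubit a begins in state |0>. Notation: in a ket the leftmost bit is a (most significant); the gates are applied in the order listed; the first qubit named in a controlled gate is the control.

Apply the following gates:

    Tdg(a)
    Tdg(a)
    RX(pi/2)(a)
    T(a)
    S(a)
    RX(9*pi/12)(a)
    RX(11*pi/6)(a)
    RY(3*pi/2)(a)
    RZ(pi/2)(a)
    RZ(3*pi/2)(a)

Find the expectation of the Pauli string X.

In the final state, X has expectation -sqrt(3)/4 - 1/4.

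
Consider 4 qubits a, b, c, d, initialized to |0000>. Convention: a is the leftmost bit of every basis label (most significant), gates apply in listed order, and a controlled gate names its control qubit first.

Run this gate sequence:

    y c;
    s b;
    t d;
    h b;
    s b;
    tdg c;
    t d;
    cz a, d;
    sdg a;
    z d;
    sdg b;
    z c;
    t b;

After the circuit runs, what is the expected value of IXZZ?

In the final state, IXZZ has expectation -sqrt(2)/2.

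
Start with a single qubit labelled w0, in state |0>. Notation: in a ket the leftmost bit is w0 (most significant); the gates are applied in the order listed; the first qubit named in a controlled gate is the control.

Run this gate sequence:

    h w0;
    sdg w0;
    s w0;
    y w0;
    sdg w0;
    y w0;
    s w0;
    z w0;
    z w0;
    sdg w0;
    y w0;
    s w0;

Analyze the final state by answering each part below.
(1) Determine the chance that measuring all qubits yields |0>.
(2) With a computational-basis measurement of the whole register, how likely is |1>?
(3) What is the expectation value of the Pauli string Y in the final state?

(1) Outcome |0> occurs with probability 1/2. Key observation: steps 5-12 multiply out to the identity, so the circuit reduces to the remaining gates.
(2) Outcome |1> occurs with probability 1/2.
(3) The expectation value of Y is 0.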